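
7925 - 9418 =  - 1493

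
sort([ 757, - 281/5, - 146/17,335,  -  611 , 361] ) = [ - 611, - 281/5, - 146/17, 335, 361,757 ]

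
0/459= 0  =  0.00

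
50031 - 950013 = - 899982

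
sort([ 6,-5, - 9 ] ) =[ - 9 , - 5,6] 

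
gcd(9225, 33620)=205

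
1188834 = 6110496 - 4921662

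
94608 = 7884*12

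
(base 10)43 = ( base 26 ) 1h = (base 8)53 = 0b101011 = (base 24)1j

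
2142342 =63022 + 2079320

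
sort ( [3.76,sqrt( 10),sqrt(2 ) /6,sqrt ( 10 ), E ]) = [sqrt(2 ) /6,E,sqrt ( 10 ), sqrt (10 ),3.76]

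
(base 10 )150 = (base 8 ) 226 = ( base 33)4i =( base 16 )96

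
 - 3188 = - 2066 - 1122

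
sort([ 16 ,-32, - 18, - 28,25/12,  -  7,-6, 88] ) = [ - 32,-28,-18, - 7,- 6,25/12, 16,88 ]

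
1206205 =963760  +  242445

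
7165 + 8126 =15291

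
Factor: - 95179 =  - 7^1 *13597^1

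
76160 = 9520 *8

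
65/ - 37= - 2 + 9/37 =- 1.76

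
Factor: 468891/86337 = 181^( - 1)*983^1 = 983/181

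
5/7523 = 5/7523 = 0.00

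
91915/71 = 91915/71  =  1294.58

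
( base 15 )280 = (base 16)23a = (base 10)570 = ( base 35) ga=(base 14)2CA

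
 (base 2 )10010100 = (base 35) 48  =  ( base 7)301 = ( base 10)148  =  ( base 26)5I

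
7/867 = 7/867 = 0.01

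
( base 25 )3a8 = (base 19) 5h5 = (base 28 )2k5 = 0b100001010101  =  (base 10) 2133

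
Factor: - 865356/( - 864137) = 2^2* 3^1*37^1*1949^1 *864137^( - 1 ) 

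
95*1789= 169955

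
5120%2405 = 310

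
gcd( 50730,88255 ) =95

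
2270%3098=2270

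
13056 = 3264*4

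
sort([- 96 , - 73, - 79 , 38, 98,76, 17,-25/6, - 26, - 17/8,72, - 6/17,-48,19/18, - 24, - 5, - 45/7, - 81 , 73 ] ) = [ - 96, - 81, - 79, - 73, - 48, - 26,  -  24,- 45/7, - 5,-25/6,  -  17/8,- 6/17, 19/18,17, 38, 72, 73, 76, 98]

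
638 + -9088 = -8450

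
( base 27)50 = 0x87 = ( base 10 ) 135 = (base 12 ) b3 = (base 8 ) 207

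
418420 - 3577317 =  - 3158897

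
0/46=0   =  0.00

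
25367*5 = 126835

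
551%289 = 262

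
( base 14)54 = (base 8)112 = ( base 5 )244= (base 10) 74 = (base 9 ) 82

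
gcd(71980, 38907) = 1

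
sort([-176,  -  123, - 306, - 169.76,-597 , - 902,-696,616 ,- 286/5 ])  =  [ - 902,-696, - 597 , -306, - 176, - 169.76,-123,-286/5,616] 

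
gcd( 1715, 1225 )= 245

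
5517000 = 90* 61300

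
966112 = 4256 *227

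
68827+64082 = 132909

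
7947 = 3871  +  4076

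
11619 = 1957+9662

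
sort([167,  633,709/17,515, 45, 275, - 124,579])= [ - 124,709/17,  45,167, 275, 515,579,633 ] 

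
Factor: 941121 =3^2*53^1 * 1973^1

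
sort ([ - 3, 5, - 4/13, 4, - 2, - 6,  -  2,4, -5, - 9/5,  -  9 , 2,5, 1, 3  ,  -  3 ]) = [ - 9, - 6, - 5, - 3, -3,-2, - 2,-9/5, - 4/13,  1, 2, 3 , 4, 4,  5,5 ] 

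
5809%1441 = 45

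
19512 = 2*9756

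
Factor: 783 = 3^3*29^1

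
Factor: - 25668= -2^2*3^2*23^1*31^1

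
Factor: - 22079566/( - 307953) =2^1*3^(  -  2)*17^1*41^1 * 47^1 * 337^1*34217^ ( - 1)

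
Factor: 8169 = 3^1*7^1* 389^1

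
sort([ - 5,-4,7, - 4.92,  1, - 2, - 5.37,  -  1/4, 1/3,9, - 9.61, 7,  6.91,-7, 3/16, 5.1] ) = [ - 9.61, - 7, - 5.37,- 5,  -  4.92 , - 4,-2 , - 1/4,3/16, 1/3,  1, 5.1, 6.91, 7, 7, 9 ]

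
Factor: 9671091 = 3^1 *661^1*4877^1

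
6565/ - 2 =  - 6565/2 = - 3282.50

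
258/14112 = 43/2352 = 0.02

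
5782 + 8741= 14523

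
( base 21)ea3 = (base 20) FJ7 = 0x18f3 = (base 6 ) 45323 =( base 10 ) 6387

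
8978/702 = 4489/351 = 12.79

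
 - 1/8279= - 1/8279=-0.00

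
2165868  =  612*3539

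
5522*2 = 11044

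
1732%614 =504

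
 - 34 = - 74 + 40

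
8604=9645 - 1041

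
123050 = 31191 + 91859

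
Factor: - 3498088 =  - 2^3*11^1*127^1*313^1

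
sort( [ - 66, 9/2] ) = [ - 66,9/2 ]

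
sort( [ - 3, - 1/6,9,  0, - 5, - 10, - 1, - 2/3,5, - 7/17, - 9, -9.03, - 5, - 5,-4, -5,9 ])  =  [ - 10,-9.03, - 9, - 5,- 5, - 5, - 5,-4, - 3,-1, - 2/3, - 7/17, - 1/6,0, 5 , 9,9 ] 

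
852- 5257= - 4405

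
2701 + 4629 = 7330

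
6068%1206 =38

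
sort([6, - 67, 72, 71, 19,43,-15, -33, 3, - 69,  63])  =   [- 69, - 67,  -  33 , - 15, 3, 6,19,43, 63, 71, 72]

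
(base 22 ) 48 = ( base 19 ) 51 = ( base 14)6c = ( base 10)96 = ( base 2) 1100000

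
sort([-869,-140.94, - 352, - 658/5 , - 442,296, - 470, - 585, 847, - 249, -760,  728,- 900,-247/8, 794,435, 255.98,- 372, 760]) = [-900 , - 869, - 760, - 585, - 470,-442, - 372,-352 , - 249,-140.94,-658/5 , - 247/8, 255.98, 296, 435, 728,  760, 794, 847 ]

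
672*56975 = 38287200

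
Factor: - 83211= - 3^1*27737^1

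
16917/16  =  16917/16 = 1057.31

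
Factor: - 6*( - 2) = 12 = 2^2*3^1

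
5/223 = 5/223  =  0.02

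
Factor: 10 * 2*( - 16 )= - 320   =  - 2^6*5^1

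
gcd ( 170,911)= 1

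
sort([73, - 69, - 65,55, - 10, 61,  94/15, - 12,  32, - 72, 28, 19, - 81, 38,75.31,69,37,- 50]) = [ - 81, - 72, - 69,-65, - 50, - 12, - 10, 94/15 , 19, 28, 32,37, 38, 55, 61,69, 73, 75.31]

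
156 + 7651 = 7807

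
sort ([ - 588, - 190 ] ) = [-588, - 190 ] 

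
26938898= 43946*613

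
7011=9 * 779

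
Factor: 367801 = 7^1*52543^1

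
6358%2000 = 358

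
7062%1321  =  457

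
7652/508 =1913/127 = 15.06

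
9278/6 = 1546 + 1/3 = 1546.33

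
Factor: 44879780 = 2^2 * 5^1* 11^1*203999^1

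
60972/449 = 135 + 357/449  =  135.80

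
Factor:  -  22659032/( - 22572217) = 2^3  *  11^1* 131^( - 1 )*172307^ ( - 1 ) *257489^1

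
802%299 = 204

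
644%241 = 162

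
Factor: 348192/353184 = 3^2*31^1*283^( - 1) = 279/283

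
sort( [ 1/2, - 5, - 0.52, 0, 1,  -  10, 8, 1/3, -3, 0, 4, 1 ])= [ -10,  -  5,  -  3,  -  0.52,0, 0, 1/3, 1/2, 1, 1, 4 , 8] 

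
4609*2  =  9218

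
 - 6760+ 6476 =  - 284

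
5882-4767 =1115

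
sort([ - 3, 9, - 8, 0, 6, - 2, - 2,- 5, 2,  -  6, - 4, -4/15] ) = [ - 8, - 6, - 5 ,-4, - 3,-2, - 2,- 4/15, 0,2, 6,9 ]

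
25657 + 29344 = 55001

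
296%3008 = 296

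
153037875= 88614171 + 64423704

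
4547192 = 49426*92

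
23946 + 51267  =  75213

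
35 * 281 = 9835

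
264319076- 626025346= -361706270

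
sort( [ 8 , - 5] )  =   [ - 5,8] 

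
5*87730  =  438650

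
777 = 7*111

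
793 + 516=1309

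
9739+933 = 10672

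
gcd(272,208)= 16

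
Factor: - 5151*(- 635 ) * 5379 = 3^2*5^1*11^1*17^1*101^1*127^1*163^1= 17594090415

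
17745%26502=17745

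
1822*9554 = 17407388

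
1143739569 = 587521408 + 556218161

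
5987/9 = 665 + 2/9 =665.22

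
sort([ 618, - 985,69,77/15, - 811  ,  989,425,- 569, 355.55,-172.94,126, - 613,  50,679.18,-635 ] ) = [-985, - 811,  -  635, - 613, - 569 , - 172.94, 77/15, 50,  69,126, 355.55,425,618,679.18, 989 ]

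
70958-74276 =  - 3318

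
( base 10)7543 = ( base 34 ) 6ht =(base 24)d27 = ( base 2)1110101110111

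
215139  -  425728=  - 210589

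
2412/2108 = 1 + 76/527=1.14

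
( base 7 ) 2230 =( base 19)247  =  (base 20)205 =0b1100100101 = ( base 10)805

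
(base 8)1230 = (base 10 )664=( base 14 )356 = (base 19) 1FI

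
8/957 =8/957 =0.01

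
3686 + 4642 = 8328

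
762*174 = 132588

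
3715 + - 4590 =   -  875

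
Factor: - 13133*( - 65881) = 865215173 = 23^1  *571^1*65881^1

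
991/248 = 991/248 = 4.00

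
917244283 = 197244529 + 719999754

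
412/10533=412/10533 = 0.04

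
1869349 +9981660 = 11851009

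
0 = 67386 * 0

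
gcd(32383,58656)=611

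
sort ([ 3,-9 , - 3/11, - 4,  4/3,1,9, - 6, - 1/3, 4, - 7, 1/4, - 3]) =[ - 9, -7, - 6, - 4, - 3, - 1/3, - 3/11, 1/4 , 1,4/3,3, 4 , 9 ] 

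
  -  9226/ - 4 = 4613/2 = 2306.50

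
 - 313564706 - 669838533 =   -  983403239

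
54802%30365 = 24437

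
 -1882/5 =  -  1882/5 = -376.40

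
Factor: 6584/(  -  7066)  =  -3292/3533= - 2^2*823^1*3533^(  -  1 )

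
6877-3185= 3692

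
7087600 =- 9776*( - 725 ) 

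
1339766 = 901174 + 438592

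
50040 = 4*12510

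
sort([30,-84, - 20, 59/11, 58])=[  -  84,  -  20, 59/11 , 30,58]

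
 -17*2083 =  - 35411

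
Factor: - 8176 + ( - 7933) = - 16109 = - 89^1*181^1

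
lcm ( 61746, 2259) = 185238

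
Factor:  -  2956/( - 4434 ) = 2/3  =  2^1*3^( - 1 ) 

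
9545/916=10 + 385/916=10.42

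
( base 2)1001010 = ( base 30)2e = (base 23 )35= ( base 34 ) 26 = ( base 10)74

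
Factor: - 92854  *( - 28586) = 2654324444 = 2^2*17^1 * 2731^1*14293^1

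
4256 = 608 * 7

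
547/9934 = 547/9934 = 0.06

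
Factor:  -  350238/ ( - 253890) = 269/195 = 3^ ( - 1) * 5^ ( - 1)*13^( - 1) * 269^1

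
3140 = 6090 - 2950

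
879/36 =293/12 = 24.42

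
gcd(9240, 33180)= 420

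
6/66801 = 2/22267 = 0.00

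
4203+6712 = 10915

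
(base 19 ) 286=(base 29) 11a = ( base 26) 17m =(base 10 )880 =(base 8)1560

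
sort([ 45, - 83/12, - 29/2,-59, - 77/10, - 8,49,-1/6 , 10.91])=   [ - 59, - 29/2, - 8, - 77/10, - 83/12, - 1/6,10.91, 45  ,  49 ]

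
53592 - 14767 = 38825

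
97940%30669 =5933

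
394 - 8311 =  - 7917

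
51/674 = 51/674 = 0.08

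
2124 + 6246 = 8370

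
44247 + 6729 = 50976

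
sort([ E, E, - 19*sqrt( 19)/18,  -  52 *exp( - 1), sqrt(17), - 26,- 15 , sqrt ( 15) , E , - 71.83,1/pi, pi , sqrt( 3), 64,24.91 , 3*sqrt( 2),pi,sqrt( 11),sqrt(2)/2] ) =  [ - 71.83,-26, - 52 * exp( - 1 ),  -  15, - 19*sqrt(19)/18,1/pi,sqrt(2)/2,sqrt( 3), E,E, E,pi, pi,sqrt(11),sqrt(15 ),  sqrt( 17), 3*sqrt(2 ), 24.91, 64 ]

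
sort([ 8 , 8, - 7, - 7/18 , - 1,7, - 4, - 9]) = [ - 9, - 7, - 4  ,-1 , - 7/18, 7,8, 8 ]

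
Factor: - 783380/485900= -5^(  -  1 )*13^1 * 23^1 *43^( - 1)*113^(-1) * 131^1 = -39169/24295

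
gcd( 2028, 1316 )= 4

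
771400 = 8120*95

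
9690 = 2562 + 7128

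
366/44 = 8 + 7/22 = 8.32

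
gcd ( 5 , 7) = 1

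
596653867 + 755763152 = 1352417019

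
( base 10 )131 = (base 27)4n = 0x83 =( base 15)8B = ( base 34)3T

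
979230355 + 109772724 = 1089003079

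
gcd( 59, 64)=1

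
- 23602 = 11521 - 35123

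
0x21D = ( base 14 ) 2A9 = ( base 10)541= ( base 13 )328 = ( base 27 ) K1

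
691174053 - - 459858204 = 1151032257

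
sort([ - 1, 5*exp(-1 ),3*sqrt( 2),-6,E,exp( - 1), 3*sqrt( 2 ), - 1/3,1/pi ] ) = [ - 6, - 1, - 1/3,1/pi, exp( - 1),5*exp( - 1 ),  E,3*sqrt( 2), 3*sqrt ( 2)]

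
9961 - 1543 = 8418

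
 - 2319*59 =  - 136821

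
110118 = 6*18353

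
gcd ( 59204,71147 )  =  1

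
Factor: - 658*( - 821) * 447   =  2^1*3^1*7^1*47^1 * 149^1*821^1 = 241477446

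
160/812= 40/203= 0.20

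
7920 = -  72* ( - 110)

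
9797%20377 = 9797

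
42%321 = 42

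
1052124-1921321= - 869197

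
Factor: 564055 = 5^1*97^1* 1163^1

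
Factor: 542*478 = 259076 = 2^2 * 239^1 * 271^1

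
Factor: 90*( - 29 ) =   -  2^1*3^2 * 5^1*29^1 = -2610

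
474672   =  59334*8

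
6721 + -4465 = 2256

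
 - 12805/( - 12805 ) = 1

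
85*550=46750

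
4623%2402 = 2221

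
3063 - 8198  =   - 5135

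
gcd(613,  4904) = 613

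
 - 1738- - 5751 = 4013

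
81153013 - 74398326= 6754687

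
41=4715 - 4674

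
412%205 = 2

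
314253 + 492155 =806408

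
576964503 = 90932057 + 486032446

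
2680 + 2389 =5069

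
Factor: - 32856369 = - 3^1*7^1*13^1*61^1*1973^1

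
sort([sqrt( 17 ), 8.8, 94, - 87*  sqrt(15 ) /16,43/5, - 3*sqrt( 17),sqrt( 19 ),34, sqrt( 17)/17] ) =[ - 87*sqrt( 15 ) /16, - 3*sqrt( 17), sqrt(17 )/17,sqrt(17), sqrt( 19 ), 43/5, 8.8, 34,94 ]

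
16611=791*21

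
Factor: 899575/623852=2^( - 2 )*5^2*23^( - 1 )*6781^(- 1)*35983^1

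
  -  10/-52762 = 5/26381 = 0.00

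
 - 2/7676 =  - 1/3838 =- 0.00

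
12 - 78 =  - 66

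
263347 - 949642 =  - 686295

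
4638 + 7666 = 12304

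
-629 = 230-859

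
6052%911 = 586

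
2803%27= 22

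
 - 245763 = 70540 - 316303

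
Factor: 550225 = 5^2*13^1 * 1693^1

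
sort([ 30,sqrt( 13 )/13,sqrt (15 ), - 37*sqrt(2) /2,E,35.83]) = [ - 37*sqrt( 2 )/2,  sqrt(13 )/13,E, sqrt(15 ),30,35.83 ] 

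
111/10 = 11+1/10 = 11.10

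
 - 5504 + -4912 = - 10416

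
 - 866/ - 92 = 9+19/46 = 9.41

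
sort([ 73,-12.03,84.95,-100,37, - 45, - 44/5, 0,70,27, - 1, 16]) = [- 100,-45,  -  12.03,-44/5, - 1,0, 16, 27, 37, 70,73, 84.95 ]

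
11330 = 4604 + 6726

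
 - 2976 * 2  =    -  5952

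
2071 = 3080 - 1009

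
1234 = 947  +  287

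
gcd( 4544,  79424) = 64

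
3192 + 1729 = 4921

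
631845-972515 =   -  340670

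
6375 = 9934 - 3559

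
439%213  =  13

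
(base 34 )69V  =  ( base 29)8in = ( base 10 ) 7273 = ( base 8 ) 16151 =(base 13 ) 3406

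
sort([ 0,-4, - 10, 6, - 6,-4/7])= [- 10, - 6, - 4, - 4/7, 0 , 6 ] 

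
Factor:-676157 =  - 277^1*2441^1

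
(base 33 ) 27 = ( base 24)31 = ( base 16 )49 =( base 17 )45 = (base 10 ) 73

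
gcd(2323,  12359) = 1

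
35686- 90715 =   -  55029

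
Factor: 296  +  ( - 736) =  - 2^3*5^1*11^1 = - 440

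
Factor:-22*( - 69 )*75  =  113850 = 2^1*3^2*5^2*11^1 * 23^1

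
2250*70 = 157500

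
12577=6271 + 6306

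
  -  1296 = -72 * 18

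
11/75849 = 11/75849 = 0.00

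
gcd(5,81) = 1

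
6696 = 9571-2875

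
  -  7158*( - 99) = 708642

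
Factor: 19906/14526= 3^( - 3 )*37^1 = 37/27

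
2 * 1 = 2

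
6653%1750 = 1403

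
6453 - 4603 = 1850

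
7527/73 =103 + 8/73 = 103.11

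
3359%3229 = 130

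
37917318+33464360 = 71381678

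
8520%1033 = 256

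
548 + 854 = 1402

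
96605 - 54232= 42373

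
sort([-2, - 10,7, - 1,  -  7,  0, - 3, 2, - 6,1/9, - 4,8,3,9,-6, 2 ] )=[ - 10, - 7, - 6, - 6, - 4, - 3, - 2, - 1,  0, 1/9,2  ,  2,3,7,8, 9]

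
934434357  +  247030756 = 1181465113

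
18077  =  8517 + 9560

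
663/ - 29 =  - 663/29 = - 22.86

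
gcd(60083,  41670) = 1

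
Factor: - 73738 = -2^1* 7^1*23^1*229^1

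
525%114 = 69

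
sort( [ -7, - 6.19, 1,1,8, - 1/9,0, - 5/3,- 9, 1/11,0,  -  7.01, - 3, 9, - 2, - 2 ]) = [ - 9, - 7.01, - 7, - 6.19, - 3, - 2,-2, - 5/3, - 1/9,  0, 0, 1/11,1, 1, 8,9 ] 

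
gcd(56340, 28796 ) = 1252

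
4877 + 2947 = 7824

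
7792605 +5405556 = 13198161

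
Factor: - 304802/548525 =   -  2^1*5^( - 2)*37^(-1)*257^1=- 514/925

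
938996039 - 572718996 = 366277043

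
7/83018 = 7/83018 = 0.00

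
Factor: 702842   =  2^1*7^1*61^1*823^1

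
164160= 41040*4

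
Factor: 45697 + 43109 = 88806  =  2^1*3^1*19^2 *41^1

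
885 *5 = 4425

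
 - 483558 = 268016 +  - 751574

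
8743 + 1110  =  9853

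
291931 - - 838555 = 1130486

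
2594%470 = 244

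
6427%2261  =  1905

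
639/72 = 71/8 = 8.88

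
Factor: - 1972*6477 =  - 12772644 = -  2^2*3^1*17^2*29^1*127^1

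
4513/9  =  4513/9 = 501.44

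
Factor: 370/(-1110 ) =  - 3^( - 1 ) =- 1/3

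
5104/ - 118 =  - 2552/59 = - 43.25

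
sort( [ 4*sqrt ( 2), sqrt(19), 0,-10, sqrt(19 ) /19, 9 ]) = [-10,0, sqrt(19 ) /19, sqrt(19),4 * sqrt(  2), 9 ]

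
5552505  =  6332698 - 780193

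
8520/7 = 8520/7 = 1217.14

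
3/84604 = 3/84604= 0.00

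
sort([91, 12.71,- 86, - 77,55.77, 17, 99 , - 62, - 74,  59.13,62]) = [ - 86 , - 77, - 74 , - 62, 12.71, 17, 55.77,59.13, 62, 91,99]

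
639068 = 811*788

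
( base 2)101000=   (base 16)28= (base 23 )1h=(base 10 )40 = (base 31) 19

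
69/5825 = 69/5825 = 0.01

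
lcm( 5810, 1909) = 133630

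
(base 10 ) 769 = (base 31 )OP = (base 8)1401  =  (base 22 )1CL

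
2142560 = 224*9565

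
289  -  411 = - 122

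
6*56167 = 337002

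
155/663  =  155/663=0.23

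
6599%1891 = 926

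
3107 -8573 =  - 5466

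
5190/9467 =5190/9467 =0.55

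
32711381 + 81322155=114033536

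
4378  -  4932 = -554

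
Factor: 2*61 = 122 = 2^1 * 61^1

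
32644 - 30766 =1878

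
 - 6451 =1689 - 8140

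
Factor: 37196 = 2^2*17^1*547^1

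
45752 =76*602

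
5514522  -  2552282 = 2962240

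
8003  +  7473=15476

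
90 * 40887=3679830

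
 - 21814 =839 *( - 26 )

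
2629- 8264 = - 5635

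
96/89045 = 96/89045 = 0.00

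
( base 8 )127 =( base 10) 87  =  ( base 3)10020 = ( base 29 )30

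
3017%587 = 82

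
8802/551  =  8802/551 = 15.97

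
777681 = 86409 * 9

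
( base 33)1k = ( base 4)311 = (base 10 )53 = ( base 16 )35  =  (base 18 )2h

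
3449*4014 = 13844286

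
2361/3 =787=787.00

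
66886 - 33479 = 33407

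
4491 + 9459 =13950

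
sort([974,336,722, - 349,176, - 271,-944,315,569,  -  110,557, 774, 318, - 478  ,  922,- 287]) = [ - 944, - 478,  -  349, - 287, - 271, - 110,176,315 , 318,336,  557,569,722,774,922,974]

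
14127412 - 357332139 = -343204727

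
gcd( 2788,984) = 164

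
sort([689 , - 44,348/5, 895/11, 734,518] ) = [ - 44, 348/5, 895/11 , 518,689 , 734]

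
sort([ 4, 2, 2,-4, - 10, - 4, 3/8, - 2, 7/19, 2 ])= [ - 10, -4,-4,-2,7/19, 3/8, 2, 2, 2, 4]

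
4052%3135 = 917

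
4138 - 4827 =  - 689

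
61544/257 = 61544/257= 239.47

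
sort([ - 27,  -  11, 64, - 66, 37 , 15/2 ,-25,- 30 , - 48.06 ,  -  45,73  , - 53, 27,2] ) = [ - 66,  -  53 ,  -  48.06, - 45,  -  30 ,  -  27, - 25, - 11, 2,15/2, 27, 37,64 , 73 ]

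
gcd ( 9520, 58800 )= 560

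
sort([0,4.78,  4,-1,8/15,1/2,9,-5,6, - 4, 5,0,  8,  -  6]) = [ - 6, - 5, - 4, - 1,0, 0,1/2,8/15,4,4.78 , 5,6,8,9 ]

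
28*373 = 10444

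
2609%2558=51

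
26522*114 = 3023508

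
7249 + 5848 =13097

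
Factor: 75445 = 5^1 * 79^1*191^1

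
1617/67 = 24 + 9/67 = 24.13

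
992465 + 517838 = 1510303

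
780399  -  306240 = 474159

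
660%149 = 64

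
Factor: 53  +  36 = 89=89^1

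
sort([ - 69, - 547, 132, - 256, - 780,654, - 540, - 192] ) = [ - 780, - 547, - 540,- 256,-192, - 69,132,654]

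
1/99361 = 1/99361= 0.00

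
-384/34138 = -1 + 16877/17069 = - 0.01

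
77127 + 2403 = 79530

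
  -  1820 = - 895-925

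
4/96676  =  1/24169 = 0.00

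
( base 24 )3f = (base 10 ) 87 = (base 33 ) 2L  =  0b1010111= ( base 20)47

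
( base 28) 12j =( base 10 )859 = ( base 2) 1101011011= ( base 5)11414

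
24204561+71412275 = 95616836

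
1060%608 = 452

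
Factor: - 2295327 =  - 3^1*765109^1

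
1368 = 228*6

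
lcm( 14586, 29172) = 29172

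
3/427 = 3/427 = 0.01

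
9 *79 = 711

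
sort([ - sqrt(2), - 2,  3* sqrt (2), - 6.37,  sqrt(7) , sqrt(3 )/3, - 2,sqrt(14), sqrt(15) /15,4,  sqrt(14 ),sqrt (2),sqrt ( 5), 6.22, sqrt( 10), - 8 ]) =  [ - 8 , - 6.37, - 2 , - 2, - sqrt( 2),sqrt( 15)/15,sqrt ( 3)/3,sqrt( 2), sqrt( 5 ), sqrt( 7),  sqrt( 10),  sqrt( 14),  sqrt(14), 4,3 * sqrt (2), 6.22] 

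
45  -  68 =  - 23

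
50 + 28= 78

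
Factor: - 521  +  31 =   -  490 = - 2^1*5^1*7^2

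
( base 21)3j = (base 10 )82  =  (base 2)1010010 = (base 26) 34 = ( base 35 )2C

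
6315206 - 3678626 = 2636580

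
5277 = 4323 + 954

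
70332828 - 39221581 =31111247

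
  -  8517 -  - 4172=-4345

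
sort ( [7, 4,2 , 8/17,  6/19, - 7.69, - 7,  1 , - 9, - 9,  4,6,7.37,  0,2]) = [ - 9, - 9, - 7.69 , - 7, 0,6/19, 8/17,1,2,2, 4, 4, 6,7,7.37 ]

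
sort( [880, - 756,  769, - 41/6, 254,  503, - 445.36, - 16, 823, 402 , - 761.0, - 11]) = [ - 761.0, - 756 , - 445.36, - 16,-11, - 41/6, 254 , 402 , 503 , 769, 823,880]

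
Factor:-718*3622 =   -  2^2*359^1 * 1811^1 = - 2600596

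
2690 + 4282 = 6972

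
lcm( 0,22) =0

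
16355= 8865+7490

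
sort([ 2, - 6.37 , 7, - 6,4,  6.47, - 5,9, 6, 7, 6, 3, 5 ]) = [ - 6.37,  -  6, - 5,2 , 3,  4, 5, 6,6, 6.47,  7, 7,9 ]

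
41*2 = 82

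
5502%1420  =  1242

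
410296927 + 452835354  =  863132281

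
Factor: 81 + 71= 152 = 2^3  *19^1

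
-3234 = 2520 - 5754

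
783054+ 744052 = 1527106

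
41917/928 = 41917/928 = 45.17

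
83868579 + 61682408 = 145550987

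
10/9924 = 5/4962= 0.00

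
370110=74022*5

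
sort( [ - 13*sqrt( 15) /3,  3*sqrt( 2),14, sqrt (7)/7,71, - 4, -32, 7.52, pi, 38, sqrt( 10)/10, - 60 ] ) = [ - 60, - 32, - 13 * sqrt( 15 ) /3, - 4,  sqrt(10 ) /10,  sqrt ( 7 )/7, pi, 3*sqrt( 2), 7.52,14,38, 71 ]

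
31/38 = 31/38=   0.82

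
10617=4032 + 6585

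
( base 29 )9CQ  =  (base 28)A3J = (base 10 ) 7943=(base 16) 1F07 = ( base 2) 1111100000111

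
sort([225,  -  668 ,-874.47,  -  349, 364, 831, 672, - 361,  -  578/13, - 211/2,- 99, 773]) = [ - 874.47, - 668, - 361,-349, - 211/2,-99, - 578/13, 225, 364,672,773, 831]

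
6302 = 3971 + 2331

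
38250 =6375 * 6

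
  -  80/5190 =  - 1 + 511/519 = - 0.02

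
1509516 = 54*27954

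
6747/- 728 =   -  10 + 41/56=-9.27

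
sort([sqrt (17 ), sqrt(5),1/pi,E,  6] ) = [ 1/pi, sqrt(5) , E,sqrt (17),6]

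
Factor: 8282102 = 2^1*1409^1*2939^1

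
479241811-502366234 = - 23124423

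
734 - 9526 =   -  8792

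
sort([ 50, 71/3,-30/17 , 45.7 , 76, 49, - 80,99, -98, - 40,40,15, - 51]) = [ - 98, - 80,-51, - 40, - 30/17, 15  ,  71/3,40 , 45.7,49,50, 76, 99]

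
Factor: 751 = 751^1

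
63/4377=21/1459 = 0.01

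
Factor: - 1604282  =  -2^1*802141^1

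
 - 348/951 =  - 116/317 = - 0.37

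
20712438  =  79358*261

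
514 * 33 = 16962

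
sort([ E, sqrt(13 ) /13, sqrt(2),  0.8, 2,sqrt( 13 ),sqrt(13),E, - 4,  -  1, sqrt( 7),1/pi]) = [-4 ,  -  1, sqrt(13 ) /13,1/pi,0.8, sqrt ( 2 ),2, sqrt(7), E , E, sqrt (13),sqrt( 13 )]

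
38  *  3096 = 117648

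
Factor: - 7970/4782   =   - 5/3 = - 3^( - 1) * 5^1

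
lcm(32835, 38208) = 2101440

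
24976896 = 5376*4646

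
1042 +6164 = 7206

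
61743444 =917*67332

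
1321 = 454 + 867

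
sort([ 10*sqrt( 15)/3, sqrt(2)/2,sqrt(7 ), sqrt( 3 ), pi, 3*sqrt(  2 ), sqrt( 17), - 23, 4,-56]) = [ - 56, -23  ,  sqrt( 2)/2,sqrt( 3),  sqrt( 7),pi, 4, sqrt( 17) , 3*sqrt (2), 10*sqrt( 15)/3]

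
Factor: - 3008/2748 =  - 2^4*3^ ( -1 ) * 47^1*229^( - 1)= - 752/687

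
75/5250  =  1/70 =0.01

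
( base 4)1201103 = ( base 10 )6227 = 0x1853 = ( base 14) 23ab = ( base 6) 44455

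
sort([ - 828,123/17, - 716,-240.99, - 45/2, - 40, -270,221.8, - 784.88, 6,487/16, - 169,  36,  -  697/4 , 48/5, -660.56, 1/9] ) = [ - 828,-784.88,  -  716 , - 660.56,  -  270, - 240.99, - 697/4, - 169,-40,- 45/2,1/9,6,123/17, 48/5, 487/16,  36,  221.8]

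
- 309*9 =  - 2781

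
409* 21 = 8589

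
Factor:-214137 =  - 3^3*7^1  *11^1*103^1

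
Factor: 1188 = 2^2 * 3^3*11^1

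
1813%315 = 238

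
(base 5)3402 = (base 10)477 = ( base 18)189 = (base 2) 111011101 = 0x1dd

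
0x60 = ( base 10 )96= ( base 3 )10120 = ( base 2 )1100000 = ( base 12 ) 80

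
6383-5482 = 901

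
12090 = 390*31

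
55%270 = 55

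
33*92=3036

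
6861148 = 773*8876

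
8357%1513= 792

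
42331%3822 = 289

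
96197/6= 96197/6 = 16032.83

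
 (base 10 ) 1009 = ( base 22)21J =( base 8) 1761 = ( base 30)13j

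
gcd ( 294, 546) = 42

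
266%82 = 20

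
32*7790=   249280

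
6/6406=3/3203 = 0.00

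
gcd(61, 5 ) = 1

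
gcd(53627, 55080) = 1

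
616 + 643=1259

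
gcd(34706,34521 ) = 37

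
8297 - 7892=405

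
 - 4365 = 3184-7549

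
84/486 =14/81  =  0.17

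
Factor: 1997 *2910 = 5811270 = 2^1*3^1*5^1*97^1*1997^1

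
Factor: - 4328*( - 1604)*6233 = 43270184096 = 2^5*23^1*271^1*401^1*541^1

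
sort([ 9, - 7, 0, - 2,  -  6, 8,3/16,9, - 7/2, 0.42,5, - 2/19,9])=[ - 7 , - 6, - 7/2,-2, - 2/19,  0, 3/16, 0.42, 5,8,9, 9,9] 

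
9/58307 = 9/58307 = 0.00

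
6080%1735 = 875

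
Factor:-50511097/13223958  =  -2^( - 1) * 3^ ( - 1)*7^1*11^( - 1 )*13^1*17^1*103^1*317^1*200363^( - 1) 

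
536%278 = 258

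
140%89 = 51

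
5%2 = 1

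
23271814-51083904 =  - 27812090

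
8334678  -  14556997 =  - 6222319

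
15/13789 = 15/13789 =0.00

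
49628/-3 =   -  49628/3 = -16542.67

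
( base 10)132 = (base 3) 11220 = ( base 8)204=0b10000100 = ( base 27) 4O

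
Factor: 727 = 727^1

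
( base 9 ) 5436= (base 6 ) 30310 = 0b111110100010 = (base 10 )4002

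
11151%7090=4061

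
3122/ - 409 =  - 3122/409 = - 7.63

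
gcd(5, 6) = 1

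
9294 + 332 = 9626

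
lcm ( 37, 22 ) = 814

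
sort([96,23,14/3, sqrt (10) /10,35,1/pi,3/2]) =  [ sqrt (10 )/10, 1/pi,3/2,14/3,23,35,96]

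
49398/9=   5488 + 2/3  =  5488.67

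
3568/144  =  223/9 = 24.78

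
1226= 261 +965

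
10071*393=3957903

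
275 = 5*55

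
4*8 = 32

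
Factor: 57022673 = 57022673^1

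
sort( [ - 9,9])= [-9,9 ] 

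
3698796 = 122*30318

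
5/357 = 5/357 = 0.01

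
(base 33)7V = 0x106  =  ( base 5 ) 2022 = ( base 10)262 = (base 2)100000110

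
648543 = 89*7287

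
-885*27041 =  - 23931285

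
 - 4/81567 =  - 4/81567  =  -  0.00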